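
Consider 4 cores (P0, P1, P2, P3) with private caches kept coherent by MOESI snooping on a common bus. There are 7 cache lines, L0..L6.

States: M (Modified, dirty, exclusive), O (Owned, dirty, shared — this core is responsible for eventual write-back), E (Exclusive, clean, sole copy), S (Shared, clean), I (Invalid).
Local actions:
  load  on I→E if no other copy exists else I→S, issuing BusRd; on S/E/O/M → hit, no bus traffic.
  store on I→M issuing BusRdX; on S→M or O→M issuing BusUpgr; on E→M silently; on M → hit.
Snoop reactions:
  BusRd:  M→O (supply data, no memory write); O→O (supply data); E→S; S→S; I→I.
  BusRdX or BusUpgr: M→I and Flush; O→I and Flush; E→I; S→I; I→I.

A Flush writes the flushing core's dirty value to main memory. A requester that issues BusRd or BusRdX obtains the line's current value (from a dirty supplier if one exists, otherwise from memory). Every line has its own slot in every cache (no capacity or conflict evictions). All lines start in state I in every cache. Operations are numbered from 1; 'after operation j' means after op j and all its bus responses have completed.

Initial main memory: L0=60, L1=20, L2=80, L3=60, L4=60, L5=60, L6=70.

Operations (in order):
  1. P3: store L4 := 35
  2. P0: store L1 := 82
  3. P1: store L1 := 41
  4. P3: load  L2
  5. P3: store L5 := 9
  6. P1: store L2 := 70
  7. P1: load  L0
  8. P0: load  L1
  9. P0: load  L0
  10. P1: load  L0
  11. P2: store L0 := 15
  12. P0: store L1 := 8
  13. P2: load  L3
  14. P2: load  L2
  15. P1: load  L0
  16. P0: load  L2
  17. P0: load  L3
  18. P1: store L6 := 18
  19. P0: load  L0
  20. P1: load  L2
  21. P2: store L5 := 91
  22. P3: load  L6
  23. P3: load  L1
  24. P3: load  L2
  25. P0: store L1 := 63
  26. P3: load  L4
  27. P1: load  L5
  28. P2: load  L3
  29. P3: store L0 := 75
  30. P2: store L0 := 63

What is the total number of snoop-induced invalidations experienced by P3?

1. P3: store L4 := 35  bus=[BusRdX]  L4: P0=I P1=I P2=I P3=M  mem[L4]=60
2. P0: store L1 := 82  bus=[BusRdX]  L1: P0=M P1=I P2=I P3=I  mem[L1]=20
3. P1: store L1 := 41  bus=[BusRdX,Flush]  L1: P0=I P1=M P2=I P3=I  mem[L1]=82
4. P3: load  L2  bus=[BusRd]  L2: P0=I P1=I P2=I P3=E  mem[L2]=80
5. P3: store L5 := 9  bus=[BusRdX]  L5: P0=I P1=I P2=I P3=M  mem[L5]=60
6. P1: store L2 := 70  bus=[BusRdX]  L2: P0=I P1=M P2=I P3=I  mem[L2]=80
7. P1: load  L0  bus=[BusRd]  L0: P0=I P1=E P2=I P3=I  mem[L0]=60
8. P0: load  L1  bus=[BusRd]  L1: P0=S P1=O P2=I P3=I  mem[L1]=82
9. P0: load  L0  bus=[BusRd]  L0: P0=S P1=S P2=I P3=I  mem[L0]=60
10. P1: load  L0  bus=[-]  L0: P0=S P1=S P2=I P3=I  mem[L0]=60
11. P2: store L0 := 15  bus=[BusRdX]  L0: P0=I P1=I P2=M P3=I  mem[L0]=60
12. P0: store L1 := 8  bus=[BusUpgr,Flush]  L1: P0=M P1=I P2=I P3=I  mem[L1]=41
13. P2: load  L3  bus=[BusRd]  L3: P0=I P1=I P2=E P3=I  mem[L3]=60
14. P2: load  L2  bus=[BusRd]  L2: P0=I P1=O P2=S P3=I  mem[L2]=80
15. P1: load  L0  bus=[BusRd]  L0: P0=I P1=S P2=O P3=I  mem[L0]=60
16. P0: load  L2  bus=[BusRd]  L2: P0=S P1=O P2=S P3=I  mem[L2]=80
17. P0: load  L3  bus=[BusRd]  L3: P0=S P1=I P2=S P3=I  mem[L3]=60
18. P1: store L6 := 18  bus=[BusRdX]  L6: P0=I P1=M P2=I P3=I  mem[L6]=70
19. P0: load  L0  bus=[BusRd]  L0: P0=S P1=S P2=O P3=I  mem[L0]=60
20. P1: load  L2  bus=[-]  L2: P0=S P1=O P2=S P3=I  mem[L2]=80
21. P2: store L5 := 91  bus=[BusRdX,Flush]  L5: P0=I P1=I P2=M P3=I  mem[L5]=9
22. P3: load  L6  bus=[BusRd]  L6: P0=I P1=O P2=I P3=S  mem[L6]=70
23. P3: load  L1  bus=[BusRd]  L1: P0=O P1=I P2=I P3=S  mem[L1]=41
24. P3: load  L2  bus=[BusRd]  L2: P0=S P1=O P2=S P3=S  mem[L2]=80
25. P0: store L1 := 63  bus=[BusUpgr]  L1: P0=M P1=I P2=I P3=I  mem[L1]=41
26. P3: load  L4  bus=[-]  L4: P0=I P1=I P2=I P3=M  mem[L4]=60
27. P1: load  L5  bus=[BusRd]  L5: P0=I P1=S P2=O P3=I  mem[L5]=9
28. P2: load  L3  bus=[-]  L3: P0=S P1=I P2=S P3=I  mem[L3]=60
29. P3: store L0 := 75  bus=[BusRdX,Flush]  L0: P0=I P1=I P2=I P3=M  mem[L0]=15
30. P2: store L0 := 63  bus=[BusRdX,Flush]  L0: P0=I P1=I P2=M P3=I  mem[L0]=75

invalidations = 4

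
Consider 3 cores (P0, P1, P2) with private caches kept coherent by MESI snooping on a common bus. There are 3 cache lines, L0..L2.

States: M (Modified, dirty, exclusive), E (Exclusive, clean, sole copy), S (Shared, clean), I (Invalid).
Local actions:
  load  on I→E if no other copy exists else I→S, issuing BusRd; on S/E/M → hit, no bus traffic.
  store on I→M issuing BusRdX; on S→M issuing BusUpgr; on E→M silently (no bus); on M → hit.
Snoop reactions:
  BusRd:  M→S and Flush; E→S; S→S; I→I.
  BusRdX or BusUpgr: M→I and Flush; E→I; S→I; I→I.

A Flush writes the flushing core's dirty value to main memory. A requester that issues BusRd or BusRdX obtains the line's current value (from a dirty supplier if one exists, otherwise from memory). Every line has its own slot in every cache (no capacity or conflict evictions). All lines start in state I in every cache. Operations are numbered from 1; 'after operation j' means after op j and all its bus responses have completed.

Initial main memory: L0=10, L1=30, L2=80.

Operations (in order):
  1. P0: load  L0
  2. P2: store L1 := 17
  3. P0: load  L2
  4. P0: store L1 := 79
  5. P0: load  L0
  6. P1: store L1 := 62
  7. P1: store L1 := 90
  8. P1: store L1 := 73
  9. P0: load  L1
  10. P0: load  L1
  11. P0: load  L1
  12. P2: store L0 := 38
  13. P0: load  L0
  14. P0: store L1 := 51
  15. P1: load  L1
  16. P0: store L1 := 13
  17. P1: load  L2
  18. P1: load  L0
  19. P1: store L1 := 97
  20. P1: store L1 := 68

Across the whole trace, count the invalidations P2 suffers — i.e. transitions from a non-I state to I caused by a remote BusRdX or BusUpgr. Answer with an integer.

step 1: P0: load  L0  ⟶  EII  (L0)  txn=BusRd  M[L0]=10
step 2: P2: store L1 := 17  ⟶  IIM  (L1)  txn=BusRdX  M[L1]=30
step 3: P0: load  L2  ⟶  EII  (L2)  txn=BusRd  M[L2]=80
step 4: P0: store L1 := 79  ⟶  MII  (L1)  txn=BusRdX+Flush  M[L1]=17
step 5: P0: load  L0  ⟶  EII  (L0)  txn=∅  M[L0]=10
step 6: P1: store L1 := 62  ⟶  IMI  (L1)  txn=BusRdX+Flush  M[L1]=79
step 7: P1: store L1 := 90  ⟶  IMI  (L1)  txn=∅  M[L1]=79
step 8: P1: store L1 := 73  ⟶  IMI  (L1)  txn=∅  M[L1]=79
step 9: P0: load  L1  ⟶  SSI  (L1)  txn=BusRd+Flush  M[L1]=73
step 10: P0: load  L1  ⟶  SSI  (L1)  txn=∅  M[L1]=73
step 11: P0: load  L1  ⟶  SSI  (L1)  txn=∅  M[L1]=73
step 12: P2: store L0 := 38  ⟶  IIM  (L0)  txn=BusRdX  M[L0]=10
step 13: P0: load  L0  ⟶  SIS  (L0)  txn=BusRd+Flush  M[L0]=38
step 14: P0: store L1 := 51  ⟶  MII  (L1)  txn=BusUpgr  M[L1]=73
step 15: P1: load  L1  ⟶  SSI  (L1)  txn=BusRd+Flush  M[L1]=51
step 16: P0: store L1 := 13  ⟶  MII  (L1)  txn=BusUpgr  M[L1]=51
step 17: P1: load  L2  ⟶  SSI  (L2)  txn=BusRd  M[L2]=80
step 18: P1: load  L0  ⟶  SSS  (L0)  txn=BusRd  M[L0]=38
step 19: P1: store L1 := 97  ⟶  IMI  (L1)  txn=BusRdX+Flush  M[L1]=13
step 20: P1: store L1 := 68  ⟶  IMI  (L1)  txn=∅  M[L1]=13

invalidations = 1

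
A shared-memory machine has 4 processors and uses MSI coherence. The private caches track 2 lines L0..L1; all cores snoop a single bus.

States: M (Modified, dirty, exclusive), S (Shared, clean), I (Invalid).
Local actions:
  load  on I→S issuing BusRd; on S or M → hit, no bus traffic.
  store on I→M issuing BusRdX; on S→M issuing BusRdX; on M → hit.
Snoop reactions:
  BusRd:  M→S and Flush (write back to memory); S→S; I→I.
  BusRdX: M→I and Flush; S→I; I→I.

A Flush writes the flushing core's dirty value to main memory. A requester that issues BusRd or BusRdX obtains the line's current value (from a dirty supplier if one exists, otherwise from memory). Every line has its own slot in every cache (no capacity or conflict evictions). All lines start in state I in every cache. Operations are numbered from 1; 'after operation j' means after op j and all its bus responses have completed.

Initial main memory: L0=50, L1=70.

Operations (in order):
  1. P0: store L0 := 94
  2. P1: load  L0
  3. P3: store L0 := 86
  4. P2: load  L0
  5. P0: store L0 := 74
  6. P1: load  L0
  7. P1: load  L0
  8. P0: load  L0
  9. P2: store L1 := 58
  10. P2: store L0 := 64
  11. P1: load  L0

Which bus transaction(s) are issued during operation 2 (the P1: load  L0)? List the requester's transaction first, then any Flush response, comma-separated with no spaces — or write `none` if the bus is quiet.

1. P0: store L0 := 94  bus=[BusRdX]  L0: P0=M P1=I P2=I P3=I  mem[L0]=50
2. P1: load  L0  bus=[BusRd,Flush]  L0: P0=S P1=S P2=I P3=I  mem[L0]=94
3. P3: store L0 := 86  bus=[BusRdX]  L0: P0=I P1=I P2=I P3=M  mem[L0]=94
4. P2: load  L0  bus=[BusRd,Flush]  L0: P0=I P1=I P2=S P3=S  mem[L0]=86
5. P0: store L0 := 74  bus=[BusRdX]  L0: P0=M P1=I P2=I P3=I  mem[L0]=86
6. P1: load  L0  bus=[BusRd,Flush]  L0: P0=S P1=S P2=I P3=I  mem[L0]=74
7. P1: load  L0  bus=[-]  L0: P0=S P1=S P2=I P3=I  mem[L0]=74
8. P0: load  L0  bus=[-]  L0: P0=S P1=S P2=I P3=I  mem[L0]=74
9. P2: store L1 := 58  bus=[BusRdX]  L1: P0=I P1=I P2=M P3=I  mem[L1]=70
10. P2: store L0 := 64  bus=[BusRdX]  L0: P0=I P1=I P2=M P3=I  mem[L0]=74
11. P1: load  L0  bus=[BusRd,Flush]  L0: P0=I P1=S P2=S P3=I  mem[L0]=64

bus = BusRd,Flush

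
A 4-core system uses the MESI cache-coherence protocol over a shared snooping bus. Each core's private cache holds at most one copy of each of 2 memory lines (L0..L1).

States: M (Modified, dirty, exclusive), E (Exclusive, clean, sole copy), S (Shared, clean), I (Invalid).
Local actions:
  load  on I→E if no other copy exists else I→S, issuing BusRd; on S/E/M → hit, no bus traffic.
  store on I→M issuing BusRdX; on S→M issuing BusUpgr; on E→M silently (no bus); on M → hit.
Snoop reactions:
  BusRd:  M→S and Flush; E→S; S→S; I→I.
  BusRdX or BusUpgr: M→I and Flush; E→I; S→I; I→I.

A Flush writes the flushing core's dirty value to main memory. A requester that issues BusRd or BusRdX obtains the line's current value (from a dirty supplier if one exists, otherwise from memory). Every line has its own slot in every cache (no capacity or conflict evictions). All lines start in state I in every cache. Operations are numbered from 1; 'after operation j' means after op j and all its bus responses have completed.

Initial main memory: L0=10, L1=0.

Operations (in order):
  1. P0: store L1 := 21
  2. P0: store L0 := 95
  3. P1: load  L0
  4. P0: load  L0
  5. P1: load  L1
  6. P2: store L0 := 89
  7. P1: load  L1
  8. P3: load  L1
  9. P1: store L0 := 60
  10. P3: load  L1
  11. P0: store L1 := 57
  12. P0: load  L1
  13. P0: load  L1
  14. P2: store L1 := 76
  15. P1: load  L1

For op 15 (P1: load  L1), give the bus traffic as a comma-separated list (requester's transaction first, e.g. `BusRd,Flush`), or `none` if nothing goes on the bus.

[1] P0: store L1 := 21 | P0:M(21), P1:I, P2:I, P3:I | bus: BusRdX
[2] P0: store L0 := 95 | P0:M(95), P1:I, P2:I, P3:I | bus: BusRdX
[3] P1: load  L0 | P0:S(95), P1:S(95), P2:I, P3:I | bus: BusRd,Flush
[4] P0: load  L0 | P0:S(95), P1:S(95), P2:I, P3:I | bus: none
[5] P1: load  L1 | P0:S(21), P1:S(21), P2:I, P3:I | bus: BusRd,Flush
[6] P2: store L0 := 89 | P0:I, P1:I, P2:M(89), P3:I | bus: BusRdX
[7] P1: load  L1 | P0:S(21), P1:S(21), P2:I, P3:I | bus: none
[8] P3: load  L1 | P0:S(21), P1:S(21), P2:I, P3:S(21) | bus: BusRd
[9] P1: store L0 := 60 | P0:I, P1:M(60), P2:I, P3:I | bus: BusRdX,Flush
[10] P3: load  L1 | P0:S(21), P1:S(21), P2:I, P3:S(21) | bus: none
[11] P0: store L1 := 57 | P0:M(57), P1:I, P2:I, P3:I | bus: BusUpgr
[12] P0: load  L1 | P0:M(57), P1:I, P2:I, P3:I | bus: none
[13] P0: load  L1 | P0:M(57), P1:I, P2:I, P3:I | bus: none
[14] P2: store L1 := 76 | P0:I, P1:I, P2:M(76), P3:I | bus: BusRdX,Flush
[15] P1: load  L1 | P0:I, P1:S(76), P2:S(76), P3:I | bus: BusRd,Flush

bus = BusRd,Flush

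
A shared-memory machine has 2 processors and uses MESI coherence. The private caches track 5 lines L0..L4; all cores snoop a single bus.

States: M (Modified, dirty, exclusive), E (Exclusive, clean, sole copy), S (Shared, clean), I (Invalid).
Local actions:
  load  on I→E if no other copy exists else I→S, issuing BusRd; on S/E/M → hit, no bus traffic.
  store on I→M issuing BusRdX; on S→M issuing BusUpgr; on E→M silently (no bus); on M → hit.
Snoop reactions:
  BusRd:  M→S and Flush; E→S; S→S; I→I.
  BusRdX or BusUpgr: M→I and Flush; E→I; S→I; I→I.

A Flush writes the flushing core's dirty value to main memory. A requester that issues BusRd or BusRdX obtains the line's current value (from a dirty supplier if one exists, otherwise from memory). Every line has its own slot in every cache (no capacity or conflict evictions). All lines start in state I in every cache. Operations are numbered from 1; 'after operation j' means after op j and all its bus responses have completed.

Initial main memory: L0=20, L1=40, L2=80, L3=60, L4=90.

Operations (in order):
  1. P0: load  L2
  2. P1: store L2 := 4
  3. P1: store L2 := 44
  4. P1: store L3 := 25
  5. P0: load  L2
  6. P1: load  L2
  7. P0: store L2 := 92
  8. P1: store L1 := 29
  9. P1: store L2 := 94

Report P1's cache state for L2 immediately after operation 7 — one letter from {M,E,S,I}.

  op1 P0: load  L2 → E/I on L2; bus BusRd; mem=80
  op2 P1: store L2 := 4 → I/M on L2; bus BusRdX; mem=80
  op3 P1: store L2 := 44 → I/M on L2; bus (none); mem=80
  op4 P1: store L3 := 25 → I/M on L3; bus BusRdX; mem=60
  op5 P0: load  L2 → S/S on L2; bus BusRd Flush; mem=44
  op6 P1: load  L2 → S/S on L2; bus (none); mem=44
  op7 P0: store L2 := 92 → M/I on L2; bus BusUpgr; mem=44
  op8 P1: store L1 := 29 → I/M on L1; bus BusRdX; mem=40
  op9 P1: store L2 := 94 → I/M on L2; bus BusRdX Flush; mem=92

state = I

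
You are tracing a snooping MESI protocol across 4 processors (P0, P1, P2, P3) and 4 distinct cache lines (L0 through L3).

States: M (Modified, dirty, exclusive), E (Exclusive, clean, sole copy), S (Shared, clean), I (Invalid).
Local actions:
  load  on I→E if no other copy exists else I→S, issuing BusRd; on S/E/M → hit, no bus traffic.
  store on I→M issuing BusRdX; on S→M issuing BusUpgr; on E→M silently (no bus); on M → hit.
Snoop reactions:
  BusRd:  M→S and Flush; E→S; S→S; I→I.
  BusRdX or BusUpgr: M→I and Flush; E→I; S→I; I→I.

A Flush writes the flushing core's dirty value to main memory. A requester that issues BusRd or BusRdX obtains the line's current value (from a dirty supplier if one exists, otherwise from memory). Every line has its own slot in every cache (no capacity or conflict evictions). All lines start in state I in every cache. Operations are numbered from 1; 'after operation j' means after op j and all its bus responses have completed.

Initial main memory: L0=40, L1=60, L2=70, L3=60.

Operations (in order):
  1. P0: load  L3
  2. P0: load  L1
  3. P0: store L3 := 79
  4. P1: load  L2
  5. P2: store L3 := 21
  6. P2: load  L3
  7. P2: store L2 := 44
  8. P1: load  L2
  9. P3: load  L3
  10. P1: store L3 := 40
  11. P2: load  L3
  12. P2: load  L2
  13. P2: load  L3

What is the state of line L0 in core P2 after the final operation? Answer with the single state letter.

state = I

1. P0: load  L3  bus=[BusRd]  L3: P0=E P1=I P2=I P3=I  mem[L3]=60
2. P0: load  L1  bus=[BusRd]  L1: P0=E P1=I P2=I P3=I  mem[L1]=60
3. P0: store L3 := 79  bus=[-]  L3: P0=M P1=I P2=I P3=I  mem[L3]=60
4. P1: load  L2  bus=[BusRd]  L2: P0=I P1=E P2=I P3=I  mem[L2]=70
5. P2: store L3 := 21  bus=[BusRdX,Flush]  L3: P0=I P1=I P2=M P3=I  mem[L3]=79
6. P2: load  L3  bus=[-]  L3: P0=I P1=I P2=M P3=I  mem[L3]=79
7. P2: store L2 := 44  bus=[BusRdX]  L2: P0=I P1=I P2=M P3=I  mem[L2]=70
8. P1: load  L2  bus=[BusRd,Flush]  L2: P0=I P1=S P2=S P3=I  mem[L2]=44
9. P3: load  L3  bus=[BusRd,Flush]  L3: P0=I P1=I P2=S P3=S  mem[L3]=21
10. P1: store L3 := 40  bus=[BusRdX]  L3: P0=I P1=M P2=I P3=I  mem[L3]=21
11. P2: load  L3  bus=[BusRd,Flush]  L3: P0=I P1=S P2=S P3=I  mem[L3]=40
12. P2: load  L2  bus=[-]  L2: P0=I P1=S P2=S P3=I  mem[L2]=44
13. P2: load  L3  bus=[-]  L3: P0=I P1=S P2=S P3=I  mem[L3]=40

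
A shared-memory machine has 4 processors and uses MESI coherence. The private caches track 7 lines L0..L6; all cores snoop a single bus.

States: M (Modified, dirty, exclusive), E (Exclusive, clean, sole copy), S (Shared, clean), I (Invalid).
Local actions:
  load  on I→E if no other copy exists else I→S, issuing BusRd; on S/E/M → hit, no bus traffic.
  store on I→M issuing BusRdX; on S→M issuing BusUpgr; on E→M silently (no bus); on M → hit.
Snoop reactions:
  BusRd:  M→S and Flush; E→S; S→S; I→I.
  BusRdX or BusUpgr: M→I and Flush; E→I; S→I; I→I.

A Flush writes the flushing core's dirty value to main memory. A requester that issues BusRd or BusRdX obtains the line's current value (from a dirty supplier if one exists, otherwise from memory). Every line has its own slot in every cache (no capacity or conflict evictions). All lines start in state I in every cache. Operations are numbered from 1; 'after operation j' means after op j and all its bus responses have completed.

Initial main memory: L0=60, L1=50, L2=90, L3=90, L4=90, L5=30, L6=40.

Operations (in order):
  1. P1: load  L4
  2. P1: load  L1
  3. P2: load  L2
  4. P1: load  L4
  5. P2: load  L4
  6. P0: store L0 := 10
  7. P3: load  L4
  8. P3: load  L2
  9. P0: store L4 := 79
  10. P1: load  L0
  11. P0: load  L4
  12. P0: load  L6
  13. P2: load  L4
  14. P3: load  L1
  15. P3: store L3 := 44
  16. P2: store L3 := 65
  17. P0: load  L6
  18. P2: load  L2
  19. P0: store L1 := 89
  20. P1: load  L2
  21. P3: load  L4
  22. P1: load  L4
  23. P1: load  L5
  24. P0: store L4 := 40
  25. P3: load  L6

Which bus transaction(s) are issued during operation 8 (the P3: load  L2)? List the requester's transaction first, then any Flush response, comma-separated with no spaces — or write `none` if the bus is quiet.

1. P1: load  L4  bus=[BusRd]  L4: P0=I P1=E P2=I P3=I  mem[L4]=90
2. P1: load  L1  bus=[BusRd]  L1: P0=I P1=E P2=I P3=I  mem[L1]=50
3. P2: load  L2  bus=[BusRd]  L2: P0=I P1=I P2=E P3=I  mem[L2]=90
4. P1: load  L4  bus=[-]  L4: P0=I P1=E P2=I P3=I  mem[L4]=90
5. P2: load  L4  bus=[BusRd]  L4: P0=I P1=S P2=S P3=I  mem[L4]=90
6. P0: store L0 := 10  bus=[BusRdX]  L0: P0=M P1=I P2=I P3=I  mem[L0]=60
7. P3: load  L4  bus=[BusRd]  L4: P0=I P1=S P2=S P3=S  mem[L4]=90
8. P3: load  L2  bus=[BusRd]  L2: P0=I P1=I P2=S P3=S  mem[L2]=90
9. P0: store L4 := 79  bus=[BusRdX]  L4: P0=M P1=I P2=I P3=I  mem[L4]=90
10. P1: load  L0  bus=[BusRd,Flush]  L0: P0=S P1=S P2=I P3=I  mem[L0]=10
11. P0: load  L4  bus=[-]  L4: P0=M P1=I P2=I P3=I  mem[L4]=90
12. P0: load  L6  bus=[BusRd]  L6: P0=E P1=I P2=I P3=I  mem[L6]=40
13. P2: load  L4  bus=[BusRd,Flush]  L4: P0=S P1=I P2=S P3=I  mem[L4]=79
14. P3: load  L1  bus=[BusRd]  L1: P0=I P1=S P2=I P3=S  mem[L1]=50
15. P3: store L3 := 44  bus=[BusRdX]  L3: P0=I P1=I P2=I P3=M  mem[L3]=90
16. P2: store L3 := 65  bus=[BusRdX,Flush]  L3: P0=I P1=I P2=M P3=I  mem[L3]=44
17. P0: load  L6  bus=[-]  L6: P0=E P1=I P2=I P3=I  mem[L6]=40
18. P2: load  L2  bus=[-]  L2: P0=I P1=I P2=S P3=S  mem[L2]=90
19. P0: store L1 := 89  bus=[BusRdX]  L1: P0=M P1=I P2=I P3=I  mem[L1]=50
20. P1: load  L2  bus=[BusRd]  L2: P0=I P1=S P2=S P3=S  mem[L2]=90
21. P3: load  L4  bus=[BusRd]  L4: P0=S P1=I P2=S P3=S  mem[L4]=79
22. P1: load  L4  bus=[BusRd]  L4: P0=S P1=S P2=S P3=S  mem[L4]=79
23. P1: load  L5  bus=[BusRd]  L5: P0=I P1=E P2=I P3=I  mem[L5]=30
24. P0: store L4 := 40  bus=[BusUpgr]  L4: P0=M P1=I P2=I P3=I  mem[L4]=79
25. P3: load  L6  bus=[BusRd]  L6: P0=S P1=I P2=I P3=S  mem[L6]=40

bus = BusRd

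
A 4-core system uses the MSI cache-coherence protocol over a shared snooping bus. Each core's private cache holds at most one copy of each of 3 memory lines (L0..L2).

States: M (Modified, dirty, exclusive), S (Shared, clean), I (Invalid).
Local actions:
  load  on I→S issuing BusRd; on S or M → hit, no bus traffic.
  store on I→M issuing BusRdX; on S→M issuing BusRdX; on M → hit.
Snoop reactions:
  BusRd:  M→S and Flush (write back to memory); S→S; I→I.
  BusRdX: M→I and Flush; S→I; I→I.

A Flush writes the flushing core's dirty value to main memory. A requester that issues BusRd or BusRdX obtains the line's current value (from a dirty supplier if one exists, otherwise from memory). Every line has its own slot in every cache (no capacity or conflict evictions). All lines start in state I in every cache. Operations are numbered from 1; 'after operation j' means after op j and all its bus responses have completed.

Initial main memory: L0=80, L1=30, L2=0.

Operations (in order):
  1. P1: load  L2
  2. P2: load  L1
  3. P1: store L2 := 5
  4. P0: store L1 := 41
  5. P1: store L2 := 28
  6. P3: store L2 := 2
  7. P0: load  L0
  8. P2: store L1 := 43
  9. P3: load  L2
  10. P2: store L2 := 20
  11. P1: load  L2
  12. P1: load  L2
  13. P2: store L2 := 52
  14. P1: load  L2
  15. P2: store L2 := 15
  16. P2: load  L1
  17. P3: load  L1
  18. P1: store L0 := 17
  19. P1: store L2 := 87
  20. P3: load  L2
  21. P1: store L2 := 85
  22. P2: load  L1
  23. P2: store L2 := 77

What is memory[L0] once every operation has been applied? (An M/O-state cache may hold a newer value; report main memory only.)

  op1 P1: load  L2 → I/S/I/I on L2; bus BusRd; mem=0
  op2 P2: load  L1 → I/I/S/I on L1; bus BusRd; mem=30
  op3 P1: store L2 := 5 → I/M/I/I on L2; bus BusRdX; mem=0
  op4 P0: store L1 := 41 → M/I/I/I on L1; bus BusRdX; mem=30
  op5 P1: store L2 := 28 → I/M/I/I on L2; bus (none); mem=0
  op6 P3: store L2 := 2 → I/I/I/M on L2; bus BusRdX Flush; mem=28
  op7 P0: load  L0 → S/I/I/I on L0; bus BusRd; mem=80
  op8 P2: store L1 := 43 → I/I/M/I on L1; bus BusRdX Flush; mem=41
  op9 P3: load  L2 → I/I/I/M on L2; bus (none); mem=28
  op10 P2: store L2 := 20 → I/I/M/I on L2; bus BusRdX Flush; mem=2
  op11 P1: load  L2 → I/S/S/I on L2; bus BusRd Flush; mem=20
  op12 P1: load  L2 → I/S/S/I on L2; bus (none); mem=20
  op13 P2: store L2 := 52 → I/I/M/I on L2; bus BusRdX; mem=20
  op14 P1: load  L2 → I/S/S/I on L2; bus BusRd Flush; mem=52
  op15 P2: store L2 := 15 → I/I/M/I on L2; bus BusRdX; mem=52
  op16 P2: load  L1 → I/I/M/I on L1; bus (none); mem=41
  op17 P3: load  L1 → I/I/S/S on L1; bus BusRd Flush; mem=43
  op18 P1: store L0 := 17 → I/M/I/I on L0; bus BusRdX; mem=80
  op19 P1: store L2 := 87 → I/M/I/I on L2; bus BusRdX Flush; mem=15
  op20 P3: load  L2 → I/S/I/S on L2; bus BusRd Flush; mem=87
  op21 P1: store L2 := 85 → I/M/I/I on L2; bus BusRdX; mem=87
  op22 P2: load  L1 → I/I/S/S on L1; bus (none); mem=43
  op23 P2: store L2 := 77 → I/I/M/I on L2; bus BusRdX Flush; mem=85

memory[L0] = 80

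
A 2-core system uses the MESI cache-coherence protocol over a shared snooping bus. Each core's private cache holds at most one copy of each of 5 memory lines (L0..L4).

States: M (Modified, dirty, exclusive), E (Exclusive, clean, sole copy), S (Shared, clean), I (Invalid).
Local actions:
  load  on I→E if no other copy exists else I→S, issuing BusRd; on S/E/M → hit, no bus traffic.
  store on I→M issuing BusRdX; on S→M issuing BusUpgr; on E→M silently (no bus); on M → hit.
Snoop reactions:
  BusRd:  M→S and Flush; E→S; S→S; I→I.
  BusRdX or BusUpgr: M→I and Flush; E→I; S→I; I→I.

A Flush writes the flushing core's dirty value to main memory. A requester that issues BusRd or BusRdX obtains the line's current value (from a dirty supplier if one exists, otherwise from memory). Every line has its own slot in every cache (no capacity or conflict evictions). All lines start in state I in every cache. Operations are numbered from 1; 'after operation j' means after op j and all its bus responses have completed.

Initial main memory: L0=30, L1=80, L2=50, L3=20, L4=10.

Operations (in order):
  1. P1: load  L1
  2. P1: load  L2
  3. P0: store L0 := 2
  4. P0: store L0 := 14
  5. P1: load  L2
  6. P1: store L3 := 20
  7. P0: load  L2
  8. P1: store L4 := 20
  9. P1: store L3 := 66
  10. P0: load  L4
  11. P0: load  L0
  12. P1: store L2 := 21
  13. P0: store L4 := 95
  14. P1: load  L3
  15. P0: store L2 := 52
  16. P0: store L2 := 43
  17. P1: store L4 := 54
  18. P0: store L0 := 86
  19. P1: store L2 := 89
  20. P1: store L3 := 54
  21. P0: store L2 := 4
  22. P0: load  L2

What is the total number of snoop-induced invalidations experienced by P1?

  op1 P1: load  L1 → I/E on L1; bus BusRd; mem=80
  op2 P1: load  L2 → I/E on L2; bus BusRd; mem=50
  op3 P0: store L0 := 2 → M/I on L0; bus BusRdX; mem=30
  op4 P0: store L0 := 14 → M/I on L0; bus (none); mem=30
  op5 P1: load  L2 → I/E on L2; bus (none); mem=50
  op6 P1: store L3 := 20 → I/M on L3; bus BusRdX; mem=20
  op7 P0: load  L2 → S/S on L2; bus BusRd; mem=50
  op8 P1: store L4 := 20 → I/M on L4; bus BusRdX; mem=10
  op9 P1: store L3 := 66 → I/M on L3; bus (none); mem=20
  op10 P0: load  L4 → S/S on L4; bus BusRd Flush; mem=20
  op11 P0: load  L0 → M/I on L0; bus (none); mem=30
  op12 P1: store L2 := 21 → I/M on L2; bus BusUpgr; mem=50
  op13 P0: store L4 := 95 → M/I on L4; bus BusUpgr; mem=20
  op14 P1: load  L3 → I/M on L3; bus (none); mem=20
  op15 P0: store L2 := 52 → M/I on L2; bus BusRdX Flush; mem=21
  op16 P0: store L2 := 43 → M/I on L2; bus (none); mem=21
  op17 P1: store L4 := 54 → I/M on L4; bus BusRdX Flush; mem=95
  op18 P0: store L0 := 86 → M/I on L0; bus (none); mem=30
  op19 P1: store L2 := 89 → I/M on L2; bus BusRdX Flush; mem=43
  op20 P1: store L3 := 54 → I/M on L3; bus (none); mem=20
  op21 P0: store L2 := 4 → M/I on L2; bus BusRdX Flush; mem=89
  op22 P0: load  L2 → M/I on L2; bus (none); mem=89

invalidations = 3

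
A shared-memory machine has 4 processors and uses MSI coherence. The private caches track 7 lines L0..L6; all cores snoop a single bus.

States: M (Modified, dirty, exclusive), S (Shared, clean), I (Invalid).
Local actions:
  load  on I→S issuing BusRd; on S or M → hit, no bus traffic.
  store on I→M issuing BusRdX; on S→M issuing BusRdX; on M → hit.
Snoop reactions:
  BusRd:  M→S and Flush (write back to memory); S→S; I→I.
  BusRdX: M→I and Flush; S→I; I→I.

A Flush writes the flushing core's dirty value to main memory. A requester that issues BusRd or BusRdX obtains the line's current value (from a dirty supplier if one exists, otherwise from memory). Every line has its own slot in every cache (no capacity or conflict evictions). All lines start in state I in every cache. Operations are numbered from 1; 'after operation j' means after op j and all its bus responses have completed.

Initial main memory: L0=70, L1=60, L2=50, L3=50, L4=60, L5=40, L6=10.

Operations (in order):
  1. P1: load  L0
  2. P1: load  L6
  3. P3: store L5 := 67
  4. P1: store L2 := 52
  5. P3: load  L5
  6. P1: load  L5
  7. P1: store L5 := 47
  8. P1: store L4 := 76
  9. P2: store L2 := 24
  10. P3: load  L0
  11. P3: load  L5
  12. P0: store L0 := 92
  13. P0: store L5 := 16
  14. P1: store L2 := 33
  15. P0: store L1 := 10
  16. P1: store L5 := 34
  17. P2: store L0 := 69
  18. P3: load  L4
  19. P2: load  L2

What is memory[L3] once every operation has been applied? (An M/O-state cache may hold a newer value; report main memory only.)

memory[L3] = 50

1. P1: load  L0  bus=[BusRd]  L0: P0=I P1=S P2=I P3=I  mem[L0]=70
2. P1: load  L6  bus=[BusRd]  L6: P0=I P1=S P2=I P3=I  mem[L6]=10
3. P3: store L5 := 67  bus=[BusRdX]  L5: P0=I P1=I P2=I P3=M  mem[L5]=40
4. P1: store L2 := 52  bus=[BusRdX]  L2: P0=I P1=M P2=I P3=I  mem[L2]=50
5. P3: load  L5  bus=[-]  L5: P0=I P1=I P2=I P3=M  mem[L5]=40
6. P1: load  L5  bus=[BusRd,Flush]  L5: P0=I P1=S P2=I P3=S  mem[L5]=67
7. P1: store L5 := 47  bus=[BusRdX]  L5: P0=I P1=M P2=I P3=I  mem[L5]=67
8. P1: store L4 := 76  bus=[BusRdX]  L4: P0=I P1=M P2=I P3=I  mem[L4]=60
9. P2: store L2 := 24  bus=[BusRdX,Flush]  L2: P0=I P1=I P2=M P3=I  mem[L2]=52
10. P3: load  L0  bus=[BusRd]  L0: P0=I P1=S P2=I P3=S  mem[L0]=70
11. P3: load  L5  bus=[BusRd,Flush]  L5: P0=I P1=S P2=I P3=S  mem[L5]=47
12. P0: store L0 := 92  bus=[BusRdX]  L0: P0=M P1=I P2=I P3=I  mem[L0]=70
13. P0: store L5 := 16  bus=[BusRdX]  L5: P0=M P1=I P2=I P3=I  mem[L5]=47
14. P1: store L2 := 33  bus=[BusRdX,Flush]  L2: P0=I P1=M P2=I P3=I  mem[L2]=24
15. P0: store L1 := 10  bus=[BusRdX]  L1: P0=M P1=I P2=I P3=I  mem[L1]=60
16. P1: store L5 := 34  bus=[BusRdX,Flush]  L5: P0=I P1=M P2=I P3=I  mem[L5]=16
17. P2: store L0 := 69  bus=[BusRdX,Flush]  L0: P0=I P1=I P2=M P3=I  mem[L0]=92
18. P3: load  L4  bus=[BusRd,Flush]  L4: P0=I P1=S P2=I P3=S  mem[L4]=76
19. P2: load  L2  bus=[BusRd,Flush]  L2: P0=I P1=S P2=S P3=I  mem[L2]=33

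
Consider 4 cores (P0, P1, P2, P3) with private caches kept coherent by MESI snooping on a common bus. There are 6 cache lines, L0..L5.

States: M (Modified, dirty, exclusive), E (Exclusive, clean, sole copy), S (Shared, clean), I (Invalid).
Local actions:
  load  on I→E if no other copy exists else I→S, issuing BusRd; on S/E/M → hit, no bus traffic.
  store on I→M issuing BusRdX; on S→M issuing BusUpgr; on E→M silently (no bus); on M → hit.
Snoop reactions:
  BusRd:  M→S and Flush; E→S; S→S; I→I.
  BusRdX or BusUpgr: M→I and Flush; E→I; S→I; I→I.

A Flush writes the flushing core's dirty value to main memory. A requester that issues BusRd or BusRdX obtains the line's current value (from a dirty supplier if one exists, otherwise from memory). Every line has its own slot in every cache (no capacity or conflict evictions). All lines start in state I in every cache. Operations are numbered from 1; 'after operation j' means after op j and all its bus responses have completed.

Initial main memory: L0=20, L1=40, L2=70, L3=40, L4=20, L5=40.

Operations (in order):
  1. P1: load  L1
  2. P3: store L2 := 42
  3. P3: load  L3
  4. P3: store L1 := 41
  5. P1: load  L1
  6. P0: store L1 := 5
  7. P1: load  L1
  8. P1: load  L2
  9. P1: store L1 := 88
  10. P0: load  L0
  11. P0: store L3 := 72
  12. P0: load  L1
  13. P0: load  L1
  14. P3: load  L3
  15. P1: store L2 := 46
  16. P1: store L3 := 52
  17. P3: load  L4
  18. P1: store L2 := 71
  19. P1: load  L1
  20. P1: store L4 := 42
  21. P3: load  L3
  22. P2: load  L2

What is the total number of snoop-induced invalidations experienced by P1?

  op1 P1: load  L1 → I/E/I/I on L1; bus BusRd; mem=40
  op2 P3: store L2 := 42 → I/I/I/M on L2; bus BusRdX; mem=70
  op3 P3: load  L3 → I/I/I/E on L3; bus BusRd; mem=40
  op4 P3: store L1 := 41 → I/I/I/M on L1; bus BusRdX; mem=40
  op5 P1: load  L1 → I/S/I/S on L1; bus BusRd Flush; mem=41
  op6 P0: store L1 := 5 → M/I/I/I on L1; bus BusRdX; mem=41
  op7 P1: load  L1 → S/S/I/I on L1; bus BusRd Flush; mem=5
  op8 P1: load  L2 → I/S/I/S on L2; bus BusRd Flush; mem=42
  op9 P1: store L1 := 88 → I/M/I/I on L1; bus BusUpgr; mem=5
  op10 P0: load  L0 → E/I/I/I on L0; bus BusRd; mem=20
  op11 P0: store L3 := 72 → M/I/I/I on L3; bus BusRdX; mem=40
  op12 P0: load  L1 → S/S/I/I on L1; bus BusRd Flush; mem=88
  op13 P0: load  L1 → S/S/I/I on L1; bus (none); mem=88
  op14 P3: load  L3 → S/I/I/S on L3; bus BusRd Flush; mem=72
  op15 P1: store L2 := 46 → I/M/I/I on L2; bus BusUpgr; mem=42
  op16 P1: store L3 := 52 → I/M/I/I on L3; bus BusRdX; mem=72
  op17 P3: load  L4 → I/I/I/E on L4; bus BusRd; mem=20
  op18 P1: store L2 := 71 → I/M/I/I on L2; bus (none); mem=42
  op19 P1: load  L1 → S/S/I/I on L1; bus (none); mem=88
  op20 P1: store L4 := 42 → I/M/I/I on L4; bus BusRdX; mem=20
  op21 P3: load  L3 → I/S/I/S on L3; bus BusRd Flush; mem=52
  op22 P2: load  L2 → I/S/S/I on L2; bus BusRd Flush; mem=71

invalidations = 2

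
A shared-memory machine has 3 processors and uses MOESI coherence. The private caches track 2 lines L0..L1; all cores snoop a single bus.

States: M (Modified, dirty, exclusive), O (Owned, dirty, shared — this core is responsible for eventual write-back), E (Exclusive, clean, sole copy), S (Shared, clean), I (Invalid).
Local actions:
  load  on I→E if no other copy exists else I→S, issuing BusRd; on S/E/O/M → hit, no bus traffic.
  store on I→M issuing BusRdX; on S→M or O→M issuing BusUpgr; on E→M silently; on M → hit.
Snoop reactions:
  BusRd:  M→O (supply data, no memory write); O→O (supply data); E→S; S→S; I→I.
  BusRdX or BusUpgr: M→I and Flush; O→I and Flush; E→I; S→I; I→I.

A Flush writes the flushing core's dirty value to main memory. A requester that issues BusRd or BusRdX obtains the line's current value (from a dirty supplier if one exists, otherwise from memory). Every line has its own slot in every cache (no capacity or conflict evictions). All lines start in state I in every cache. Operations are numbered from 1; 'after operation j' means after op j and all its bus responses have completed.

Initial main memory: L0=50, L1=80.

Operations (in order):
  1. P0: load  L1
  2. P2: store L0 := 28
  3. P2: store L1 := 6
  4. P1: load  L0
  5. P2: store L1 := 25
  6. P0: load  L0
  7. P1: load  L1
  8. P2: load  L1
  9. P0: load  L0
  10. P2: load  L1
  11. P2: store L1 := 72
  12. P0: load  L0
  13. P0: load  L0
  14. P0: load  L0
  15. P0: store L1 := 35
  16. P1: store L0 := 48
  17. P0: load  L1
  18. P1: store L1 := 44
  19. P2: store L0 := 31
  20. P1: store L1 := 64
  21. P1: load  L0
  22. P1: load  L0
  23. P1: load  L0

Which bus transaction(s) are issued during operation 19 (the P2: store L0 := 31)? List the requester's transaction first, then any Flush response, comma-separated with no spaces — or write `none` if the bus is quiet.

1. P0: load  L1  bus=[BusRd]  L1: P0=E P1=I P2=I  mem[L1]=80
2. P2: store L0 := 28  bus=[BusRdX]  L0: P0=I P1=I P2=M  mem[L0]=50
3. P2: store L1 := 6  bus=[BusRdX]  L1: P0=I P1=I P2=M  mem[L1]=80
4. P1: load  L0  bus=[BusRd]  L0: P0=I P1=S P2=O  mem[L0]=50
5. P2: store L1 := 25  bus=[-]  L1: P0=I P1=I P2=M  mem[L1]=80
6. P0: load  L0  bus=[BusRd]  L0: P0=S P1=S P2=O  mem[L0]=50
7. P1: load  L1  bus=[BusRd]  L1: P0=I P1=S P2=O  mem[L1]=80
8. P2: load  L1  bus=[-]  L1: P0=I P1=S P2=O  mem[L1]=80
9. P0: load  L0  bus=[-]  L0: P0=S P1=S P2=O  mem[L0]=50
10. P2: load  L1  bus=[-]  L1: P0=I P1=S P2=O  mem[L1]=80
11. P2: store L1 := 72  bus=[BusUpgr]  L1: P0=I P1=I P2=M  mem[L1]=80
12. P0: load  L0  bus=[-]  L0: P0=S P1=S P2=O  mem[L0]=50
13. P0: load  L0  bus=[-]  L0: P0=S P1=S P2=O  mem[L0]=50
14. P0: load  L0  bus=[-]  L0: P0=S P1=S P2=O  mem[L0]=50
15. P0: store L1 := 35  bus=[BusRdX,Flush]  L1: P0=M P1=I P2=I  mem[L1]=72
16. P1: store L0 := 48  bus=[BusUpgr,Flush]  L0: P0=I P1=M P2=I  mem[L0]=28
17. P0: load  L1  bus=[-]  L1: P0=M P1=I P2=I  mem[L1]=72
18. P1: store L1 := 44  bus=[BusRdX,Flush]  L1: P0=I P1=M P2=I  mem[L1]=35
19. P2: store L0 := 31  bus=[BusRdX,Flush]  L0: P0=I P1=I P2=M  mem[L0]=48
20. P1: store L1 := 64  bus=[-]  L1: P0=I P1=M P2=I  mem[L1]=35
21. P1: load  L0  bus=[BusRd]  L0: P0=I P1=S P2=O  mem[L0]=48
22. P1: load  L0  bus=[-]  L0: P0=I P1=S P2=O  mem[L0]=48
23. P1: load  L0  bus=[-]  L0: P0=I P1=S P2=O  mem[L0]=48

bus = BusRdX,Flush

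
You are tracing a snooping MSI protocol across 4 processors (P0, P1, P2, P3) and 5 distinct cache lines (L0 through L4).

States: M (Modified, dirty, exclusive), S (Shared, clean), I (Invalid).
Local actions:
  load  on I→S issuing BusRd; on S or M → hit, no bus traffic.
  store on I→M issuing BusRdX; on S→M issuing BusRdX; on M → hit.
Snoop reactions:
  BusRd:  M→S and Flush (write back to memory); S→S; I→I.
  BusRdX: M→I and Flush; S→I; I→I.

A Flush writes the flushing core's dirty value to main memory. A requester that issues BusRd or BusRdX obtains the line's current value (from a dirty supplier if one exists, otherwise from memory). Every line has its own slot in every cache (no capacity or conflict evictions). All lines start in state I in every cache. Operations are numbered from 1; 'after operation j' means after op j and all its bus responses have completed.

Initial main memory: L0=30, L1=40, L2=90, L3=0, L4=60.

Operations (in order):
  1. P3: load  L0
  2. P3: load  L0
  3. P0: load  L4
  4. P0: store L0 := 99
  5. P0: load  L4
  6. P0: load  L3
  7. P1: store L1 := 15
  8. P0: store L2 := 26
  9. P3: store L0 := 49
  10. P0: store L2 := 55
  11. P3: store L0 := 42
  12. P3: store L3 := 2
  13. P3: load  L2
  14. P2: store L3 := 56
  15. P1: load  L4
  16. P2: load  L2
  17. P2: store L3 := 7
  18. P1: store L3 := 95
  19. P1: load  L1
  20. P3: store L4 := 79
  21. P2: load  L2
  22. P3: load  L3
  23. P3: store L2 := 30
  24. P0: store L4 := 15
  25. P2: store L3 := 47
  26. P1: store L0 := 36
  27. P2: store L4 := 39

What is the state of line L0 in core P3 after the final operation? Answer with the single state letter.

state = I

[1] P3: load  L0 | P0:I, P1:I, P2:I, P3:S(30) | bus: BusRd
[2] P3: load  L0 | P0:I, P1:I, P2:I, P3:S(30) | bus: none
[3] P0: load  L4 | P0:S(60), P1:I, P2:I, P3:I | bus: BusRd
[4] P0: store L0 := 99 | P0:M(99), P1:I, P2:I, P3:I | bus: BusRdX
[5] P0: load  L4 | P0:S(60), P1:I, P2:I, P3:I | bus: none
[6] P0: load  L3 | P0:S(0), P1:I, P2:I, P3:I | bus: BusRd
[7] P1: store L1 := 15 | P0:I, P1:M(15), P2:I, P3:I | bus: BusRdX
[8] P0: store L2 := 26 | P0:M(26), P1:I, P2:I, P3:I | bus: BusRdX
[9] P3: store L0 := 49 | P0:I, P1:I, P2:I, P3:M(49) | bus: BusRdX,Flush
[10] P0: store L2 := 55 | P0:M(55), P1:I, P2:I, P3:I | bus: none
[11] P3: store L0 := 42 | P0:I, P1:I, P2:I, P3:M(42) | bus: none
[12] P3: store L3 := 2 | P0:I, P1:I, P2:I, P3:M(2) | bus: BusRdX
[13] P3: load  L2 | P0:S(55), P1:I, P2:I, P3:S(55) | bus: BusRd,Flush
[14] P2: store L3 := 56 | P0:I, P1:I, P2:M(56), P3:I | bus: BusRdX,Flush
[15] P1: load  L4 | P0:S(60), P1:S(60), P2:I, P3:I | bus: BusRd
[16] P2: load  L2 | P0:S(55), P1:I, P2:S(55), P3:S(55) | bus: BusRd
[17] P2: store L3 := 7 | P0:I, P1:I, P2:M(7), P3:I | bus: none
[18] P1: store L3 := 95 | P0:I, P1:M(95), P2:I, P3:I | bus: BusRdX,Flush
[19] P1: load  L1 | P0:I, P1:M(15), P2:I, P3:I | bus: none
[20] P3: store L4 := 79 | P0:I, P1:I, P2:I, P3:M(79) | bus: BusRdX
[21] P2: load  L2 | P0:S(55), P1:I, P2:S(55), P3:S(55) | bus: none
[22] P3: load  L3 | P0:I, P1:S(95), P2:I, P3:S(95) | bus: BusRd,Flush
[23] P3: store L2 := 30 | P0:I, P1:I, P2:I, P3:M(30) | bus: BusRdX
[24] P0: store L4 := 15 | P0:M(15), P1:I, P2:I, P3:I | bus: BusRdX,Flush
[25] P2: store L3 := 47 | P0:I, P1:I, P2:M(47), P3:I | bus: BusRdX
[26] P1: store L0 := 36 | P0:I, P1:M(36), P2:I, P3:I | bus: BusRdX,Flush
[27] P2: store L4 := 39 | P0:I, P1:I, P2:M(39), P3:I | bus: BusRdX,Flush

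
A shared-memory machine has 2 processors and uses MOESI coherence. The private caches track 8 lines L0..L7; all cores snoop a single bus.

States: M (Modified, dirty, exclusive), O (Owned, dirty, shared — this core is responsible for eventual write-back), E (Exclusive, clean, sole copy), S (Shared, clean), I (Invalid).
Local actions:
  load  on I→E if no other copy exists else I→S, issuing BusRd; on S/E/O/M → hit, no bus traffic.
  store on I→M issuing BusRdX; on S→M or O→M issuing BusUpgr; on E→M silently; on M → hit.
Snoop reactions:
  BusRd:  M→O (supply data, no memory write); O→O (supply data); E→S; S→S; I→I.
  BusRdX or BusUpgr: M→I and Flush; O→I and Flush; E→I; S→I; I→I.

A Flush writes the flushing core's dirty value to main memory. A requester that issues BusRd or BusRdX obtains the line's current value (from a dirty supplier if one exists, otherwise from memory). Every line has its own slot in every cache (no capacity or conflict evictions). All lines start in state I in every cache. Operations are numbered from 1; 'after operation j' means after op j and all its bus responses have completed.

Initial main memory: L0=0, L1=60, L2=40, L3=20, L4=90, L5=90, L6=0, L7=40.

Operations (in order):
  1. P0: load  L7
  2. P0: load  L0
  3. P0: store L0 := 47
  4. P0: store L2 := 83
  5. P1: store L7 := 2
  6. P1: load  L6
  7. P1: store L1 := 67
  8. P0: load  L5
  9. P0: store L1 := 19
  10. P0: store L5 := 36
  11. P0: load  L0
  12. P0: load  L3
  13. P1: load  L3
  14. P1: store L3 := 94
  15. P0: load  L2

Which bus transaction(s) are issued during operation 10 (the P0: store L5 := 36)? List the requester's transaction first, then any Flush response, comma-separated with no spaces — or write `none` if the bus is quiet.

bus = none

  op1 P0: load  L7 → E/I on L7; bus BusRd; mem=40
  op2 P0: load  L0 → E/I on L0; bus BusRd; mem=0
  op3 P0: store L0 := 47 → M/I on L0; bus (none); mem=0
  op4 P0: store L2 := 83 → M/I on L2; bus BusRdX; mem=40
  op5 P1: store L7 := 2 → I/M on L7; bus BusRdX; mem=40
  op6 P1: load  L6 → I/E on L6; bus BusRd; mem=0
  op7 P1: store L1 := 67 → I/M on L1; bus BusRdX; mem=60
  op8 P0: load  L5 → E/I on L5; bus BusRd; mem=90
  op9 P0: store L1 := 19 → M/I on L1; bus BusRdX Flush; mem=67
  op10 P0: store L5 := 36 → M/I on L5; bus (none); mem=90
  op11 P0: load  L0 → M/I on L0; bus (none); mem=0
  op12 P0: load  L3 → E/I on L3; bus BusRd; mem=20
  op13 P1: load  L3 → S/S on L3; bus BusRd; mem=20
  op14 P1: store L3 := 94 → I/M on L3; bus BusUpgr; mem=20
  op15 P0: load  L2 → M/I on L2; bus (none); mem=40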